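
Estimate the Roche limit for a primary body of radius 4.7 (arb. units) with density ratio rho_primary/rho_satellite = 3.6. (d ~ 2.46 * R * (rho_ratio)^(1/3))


d_Roche = 2.46 * 4.7 * 3.6^(1/3) = 17.7201

17.7201


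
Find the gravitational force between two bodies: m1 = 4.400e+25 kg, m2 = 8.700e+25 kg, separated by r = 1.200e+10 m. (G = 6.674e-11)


F = G*m1*m2/r^2 = 6.674e-11 * 4.400e+25 * 8.700e+25 / (1.200e+10)^2 = 6.674e-11 * 3.828e+51 / 1.440e+20 = 1.774e+21

1.774e+21 N


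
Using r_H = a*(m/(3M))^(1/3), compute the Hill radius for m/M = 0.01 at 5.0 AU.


r_H = a * (m/3M)^(1/3) = 5.0 * (0.01/3)^(1/3) = 0.7469

0.7469 AU


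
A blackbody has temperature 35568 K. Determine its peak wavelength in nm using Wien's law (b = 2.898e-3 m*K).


lam_max = b / T = 2.898e-3 / 35568 = 8.148e-08 m = 81.4777 nm

81.4777 nm


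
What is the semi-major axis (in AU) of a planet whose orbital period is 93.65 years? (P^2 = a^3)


a = P^(2/3) = 93.65^(2/3) = 20.6224

20.6224 AU


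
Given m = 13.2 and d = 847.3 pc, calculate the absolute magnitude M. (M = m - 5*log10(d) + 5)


M = m - 5*log10(d) + 5 = 13.2 - 5*log10(847.3) + 5 = 3.5598

3.5598


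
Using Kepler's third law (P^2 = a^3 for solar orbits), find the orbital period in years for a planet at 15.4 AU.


P = a^(3/2) = 15.4^1.5 = 60.434

60.434 years


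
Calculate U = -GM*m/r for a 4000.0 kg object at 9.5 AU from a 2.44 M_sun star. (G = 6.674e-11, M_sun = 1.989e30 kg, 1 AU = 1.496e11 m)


M = 2.44 * 1.989e30 kg = 4.85316e+30 kg; r = 9.5 AU * 1.496e11 m/AU = 1.4212e+12 m. U = -GM*m/r = -(6.674e-11 * 4.85316e+30 * 4000.0) / 1.4212e+12 = -9.116e+11

-9.116e+11 J


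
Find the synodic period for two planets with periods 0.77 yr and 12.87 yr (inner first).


1/P_syn = |1/P1 - 1/P2| = |1/0.77 - 1/12.87| => P_syn = 0.819

0.819 years


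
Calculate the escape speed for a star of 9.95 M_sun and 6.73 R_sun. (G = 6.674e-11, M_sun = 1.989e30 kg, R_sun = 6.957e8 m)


M = 9.95 * 1.989e30 kg = 1.979055e+31 kg; R = 6.73 * 6.957e8 m = 4.682061e+09 m. v_esc = sqrt(2GM/R) = sqrt(2 * 6.674e-11 * 1.979055e+31 / 4.682061e+09) = 751135.8617

751135.8617 m/s


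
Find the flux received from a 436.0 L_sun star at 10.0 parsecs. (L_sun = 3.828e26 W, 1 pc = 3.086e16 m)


F = L / (4*pi*d^2) = 1.669e+29 / (4*pi*(3.086e+17)^2) = 1.395e-07

1.395e-07 W/m^2


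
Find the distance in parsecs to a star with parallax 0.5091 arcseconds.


d = 1/p = 1/0.5091 = 1.9643

1.9643 pc


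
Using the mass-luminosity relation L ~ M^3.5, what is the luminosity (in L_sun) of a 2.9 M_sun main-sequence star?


L/L_sun = (M/M_sun)^3.5 = 2.9^3.5 = 41.533

41.533 L_sun


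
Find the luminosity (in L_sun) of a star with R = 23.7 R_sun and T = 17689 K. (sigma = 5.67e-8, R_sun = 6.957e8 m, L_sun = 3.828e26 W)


R = 23.7 * 6.957e8 m = 1.648809e+10 m. L = 4*pi*R^2*sigma*T^4 = 4*pi*(1.648809e+10)^2 * 5.67e-8 * 17689^4 = 1.896473373e+31 W. L/L_sun = 1.896473373e+31 / 3.828e26 = 49542.1466

49542.1466 L_sun


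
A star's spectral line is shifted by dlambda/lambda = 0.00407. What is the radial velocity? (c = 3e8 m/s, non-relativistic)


v = (dlambda/lambda) * c = 0.00407 * 3e8 = 1.221e+06

1.221e+06 m/s


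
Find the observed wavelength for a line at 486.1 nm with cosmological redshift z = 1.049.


lam_obs = lam_emit * (1 + z) = 486.1 * (1 + 1.049) = 996.0189

996.0189 nm


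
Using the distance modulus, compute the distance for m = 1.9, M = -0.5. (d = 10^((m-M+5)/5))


d = 10^((m - M + 5)/5) = 10^((1.9 - -0.5 + 5)/5) = 30.1995

30.1995 pc


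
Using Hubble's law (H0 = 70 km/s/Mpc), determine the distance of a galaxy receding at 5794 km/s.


d = v / H0 = 5794 / 70 = 82.7714

82.7714 Mpc


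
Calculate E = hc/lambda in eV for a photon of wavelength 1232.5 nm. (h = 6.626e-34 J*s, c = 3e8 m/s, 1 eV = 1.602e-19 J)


E = hc/lambda = 6.626e-34 * 3e8 / 1.233e-06 = 1.613e-19 J = 1.0068 eV

1.0068 eV


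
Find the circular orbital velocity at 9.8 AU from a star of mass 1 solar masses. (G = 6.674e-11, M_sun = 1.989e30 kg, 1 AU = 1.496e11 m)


v = sqrt(GM/r) = sqrt(6.674e-11 * 1.989e+30 / 1.466e+12) = 9515.501

9515.501 m/s


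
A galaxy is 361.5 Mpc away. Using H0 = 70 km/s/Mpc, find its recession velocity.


v = H0 * d = 70 * 361.5 = 25305.0

25305.0 km/s


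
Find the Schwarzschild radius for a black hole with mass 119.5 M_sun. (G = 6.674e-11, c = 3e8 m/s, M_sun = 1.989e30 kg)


M = 119.5 * 1.989e30 kg = 2.376855e+32 kg. rs = 2GM/c^2 = 2 * 6.674e-11 * 2.376855e+32 / (3e8)^2 = 352514.006

352514.006 m


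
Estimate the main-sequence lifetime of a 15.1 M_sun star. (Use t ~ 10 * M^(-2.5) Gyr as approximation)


t = 10 * M^(-2.5) = 10 * 15.1^(-2.5) = 0.0113

0.0113 Gyr


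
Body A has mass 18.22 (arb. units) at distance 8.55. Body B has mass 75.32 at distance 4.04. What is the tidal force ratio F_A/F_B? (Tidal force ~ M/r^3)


Ratio = (M1/r1^3) / (M2/r2^3) = (18.22/8.55^3) / (75.32/4.04^3) = 0.0255

0.0255


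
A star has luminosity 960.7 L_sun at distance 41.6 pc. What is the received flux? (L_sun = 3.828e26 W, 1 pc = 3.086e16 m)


F = L / (4*pi*d^2) = 3.678e+29 / (4*pi*(1.284e+18)^2) = 1.776e-08

1.776e-08 W/m^2


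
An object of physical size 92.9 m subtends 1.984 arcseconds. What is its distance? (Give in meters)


D = size / theta_rad, theta_rad = 1.984 * pi/(180*3600) = 9.619e-06, D = 9.658e+06

9.658e+06 m


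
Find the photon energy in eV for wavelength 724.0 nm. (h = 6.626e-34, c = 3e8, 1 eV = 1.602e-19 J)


E = hc/lambda = 6.626e-34 * 3e8 / 7.240e-07 = 2.746e-19 J = 1.7138 eV

1.7138 eV


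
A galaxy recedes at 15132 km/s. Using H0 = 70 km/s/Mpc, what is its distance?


d = v / H0 = 15132 / 70 = 216.1714

216.1714 Mpc


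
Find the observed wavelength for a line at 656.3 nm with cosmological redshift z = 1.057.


lam_obs = lam_emit * (1 + z) = 656.3 * (1 + 1.057) = 1350.0091

1350.0091 nm


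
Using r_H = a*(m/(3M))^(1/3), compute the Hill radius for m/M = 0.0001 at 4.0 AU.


r_H = a * (m/3M)^(1/3) = 4.0 * (0.0001/3)^(1/3) = 0.1287

0.1287 AU


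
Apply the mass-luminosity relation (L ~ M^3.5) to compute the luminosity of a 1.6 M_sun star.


L/L_sun = (M/M_sun)^3.5 = 1.6^3.5 = 5.1811

5.1811 L_sun


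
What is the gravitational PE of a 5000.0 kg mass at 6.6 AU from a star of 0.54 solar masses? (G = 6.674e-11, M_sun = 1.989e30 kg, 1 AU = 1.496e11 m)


M = 0.54 * 1.989e30 kg = 1.07406e+30 kg; r = 6.6 AU * 1.496e11 m/AU = 9.8736e+11 m. U = -GM*m/r = -(6.674e-11 * 1.07406e+30 * 5000.0) / 9.8736e+11 = -3.630e+11

-3.630e+11 J


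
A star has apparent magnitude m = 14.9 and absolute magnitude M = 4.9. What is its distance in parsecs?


d = 10^((m - M + 5)/5) = 10^((14.9 - 4.9 + 5)/5) = 1000.0

1000.0 pc


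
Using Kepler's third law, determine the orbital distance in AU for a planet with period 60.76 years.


a = P^(2/3) = 60.76^(2/3) = 15.4553

15.4553 AU


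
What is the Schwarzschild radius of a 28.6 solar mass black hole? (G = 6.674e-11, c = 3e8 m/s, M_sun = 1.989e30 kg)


M = 28.6 * 1.989e30 kg = 5.68854e+31 kg. rs = 2GM/c^2 = 2 * 6.674e-11 * 5.68854e+31 / (3e8)^2 = 84367.3688

84367.3688 m


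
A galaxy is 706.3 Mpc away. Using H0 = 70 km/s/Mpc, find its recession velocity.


v = H0 * d = 70 * 706.3 = 49441.0

49441.0 km/s


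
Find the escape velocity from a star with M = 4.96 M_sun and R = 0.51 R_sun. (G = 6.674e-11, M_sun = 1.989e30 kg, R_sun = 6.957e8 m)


M = 4.96 * 1.989e30 kg = 9.86544e+30 kg; R = 0.51 * 6.957e8 m = 3.54807e+08 m. v_esc = sqrt(2GM/R) = sqrt(2 * 6.674e-11 * 9.86544e+30 / 3.54807e+08) = 1.927e+06

1.927e+06 m/s


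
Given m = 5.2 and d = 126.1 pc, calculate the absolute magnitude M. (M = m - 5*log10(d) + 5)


M = m - 5*log10(d) + 5 = 5.2 - 5*log10(126.1) + 5 = -0.3036

-0.3036


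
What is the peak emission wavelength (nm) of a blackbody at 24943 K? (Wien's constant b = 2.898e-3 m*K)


lam_max = b / T = 2.898e-3 / 24943 = 1.162e-07 m = 116.1849 nm

116.1849 nm


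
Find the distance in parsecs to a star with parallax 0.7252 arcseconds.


d = 1/p = 1/0.7252 = 1.3789

1.3789 pc


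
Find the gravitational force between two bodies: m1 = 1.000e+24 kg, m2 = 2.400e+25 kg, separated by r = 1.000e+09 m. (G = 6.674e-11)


F = G*m1*m2/r^2 = 6.674e-11 * 1.000e+24 * 2.400e+25 / (1.000e+09)^2 = 6.674e-11 * 2.400e+49 / 1.000e+18 = 1.602e+21

1.602e+21 N


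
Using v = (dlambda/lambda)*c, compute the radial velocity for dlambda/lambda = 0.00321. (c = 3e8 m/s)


v = (dlambda/lambda) * c = 0.00321 * 3e8 = 963000.0

963000.0 m/s


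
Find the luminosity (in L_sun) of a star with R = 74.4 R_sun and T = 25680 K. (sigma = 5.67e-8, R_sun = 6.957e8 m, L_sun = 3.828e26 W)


R = 74.4 * 6.957e8 m = 5.176008e+10 m. L = 4*pi*R^2*sigma*T^4 = 4*pi*(5.176008e+10)^2 * 5.67e-8 * 25680^4 = 8.301620541e+32 W. L/L_sun = 8.301620541e+32 / 3.828e26 = 2.169e+06

2.169e+06 L_sun


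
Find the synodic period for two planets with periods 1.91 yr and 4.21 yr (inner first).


1/P_syn = |1/P1 - 1/P2| = |1/1.91 - 1/4.21| => P_syn = 3.4961

3.4961 years


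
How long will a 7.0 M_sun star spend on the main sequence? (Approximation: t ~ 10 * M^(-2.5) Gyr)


t = 10 * M^(-2.5) = 10 * 7.0^(-2.5) = 0.0771

0.0771 Gyr


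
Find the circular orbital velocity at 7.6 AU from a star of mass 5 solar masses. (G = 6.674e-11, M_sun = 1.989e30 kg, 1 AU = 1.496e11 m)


v = sqrt(GM/r) = sqrt(6.674e-11 * 9.945e+30 / 1.137e+12) = 24161.4449

24161.4449 m/s


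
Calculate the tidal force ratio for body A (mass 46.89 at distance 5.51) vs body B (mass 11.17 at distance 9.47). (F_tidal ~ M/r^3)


Ratio = (M1/r1^3) / (M2/r2^3) = (46.89/5.51^3) / (11.17/9.47^3) = 21.3119

21.3119


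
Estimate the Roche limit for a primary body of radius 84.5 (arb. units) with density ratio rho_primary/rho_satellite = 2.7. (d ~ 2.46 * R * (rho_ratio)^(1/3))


d_Roche = 2.46 * 84.5 * 2.7^(1/3) = 289.4541

289.4541


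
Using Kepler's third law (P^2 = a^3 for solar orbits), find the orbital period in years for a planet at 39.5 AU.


P = a^(3/2) = 39.5^1.5 = 248.2537

248.2537 years


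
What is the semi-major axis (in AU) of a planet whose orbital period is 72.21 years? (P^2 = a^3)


a = P^(2/3) = 72.21^(2/3) = 17.3406

17.3406 AU


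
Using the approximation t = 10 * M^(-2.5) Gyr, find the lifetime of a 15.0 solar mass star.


t = 10 * M^(-2.5) = 10 * 15.0^(-2.5) = 0.0115

0.0115 Gyr


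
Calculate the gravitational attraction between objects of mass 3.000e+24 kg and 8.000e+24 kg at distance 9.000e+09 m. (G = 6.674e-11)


F = G*m1*m2/r^2 = 6.674e-11 * 3.000e+24 * 8.000e+24 / (9.000e+09)^2 = 6.674e-11 * 2.400e+49 / 8.100e+19 = 1.977e+19

1.977e+19 N


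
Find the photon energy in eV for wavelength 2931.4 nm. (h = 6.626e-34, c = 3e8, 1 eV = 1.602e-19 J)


E = hc/lambda = 6.626e-34 * 3e8 / 2.931e-06 = 6.781e-20 J = 0.4233 eV

0.4233 eV


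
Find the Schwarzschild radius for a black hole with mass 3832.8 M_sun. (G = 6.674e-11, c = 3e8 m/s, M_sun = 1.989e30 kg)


M = 3832.8 * 1.989e30 kg = 7.6234392e+33 kg. rs = 2GM/c^2 = 2 * 6.674e-11 * 7.6234392e+33 / (3e8)^2 = 1.131e+07

1.131e+07 m


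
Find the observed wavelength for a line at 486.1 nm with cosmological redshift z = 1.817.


lam_obs = lam_emit * (1 + z) = 486.1 * (1 + 1.817) = 1369.3437

1369.3437 nm


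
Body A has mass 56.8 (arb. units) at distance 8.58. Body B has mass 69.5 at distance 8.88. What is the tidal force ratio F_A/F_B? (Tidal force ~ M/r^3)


Ratio = (M1/r1^3) / (M2/r2^3) = (56.8/8.58^3) / (69.5/8.88^3) = 0.906

0.906


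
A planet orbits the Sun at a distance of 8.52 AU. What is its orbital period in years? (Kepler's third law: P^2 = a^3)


P = a^(3/2) = 8.52^1.5 = 24.8691

24.8691 years


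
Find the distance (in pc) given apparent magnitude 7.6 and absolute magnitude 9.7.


d = 10^((m - M + 5)/5) = 10^((7.6 - 9.7 + 5)/5) = 3.8019

3.8019 pc


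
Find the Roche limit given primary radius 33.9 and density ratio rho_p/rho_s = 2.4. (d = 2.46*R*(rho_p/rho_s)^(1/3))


d_Roche = 2.46 * 33.9 * 2.4^(1/3) = 111.6534

111.6534


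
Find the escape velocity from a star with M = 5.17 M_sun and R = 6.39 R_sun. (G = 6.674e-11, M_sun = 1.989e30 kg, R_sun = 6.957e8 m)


M = 5.17 * 1.989e30 kg = 1.028313e+31 kg; R = 6.39 * 6.957e8 m = 4.445523e+09 m. v_esc = sqrt(2GM/R) = sqrt(2 * 6.674e-11 * 1.028313e+31 / 4.445523e+09) = 555660.2517

555660.2517 m/s


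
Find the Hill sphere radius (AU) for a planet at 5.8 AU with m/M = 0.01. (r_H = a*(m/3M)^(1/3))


r_H = a * (m/3M)^(1/3) = 5.8 * (0.01/3)^(1/3) = 0.8664

0.8664 AU


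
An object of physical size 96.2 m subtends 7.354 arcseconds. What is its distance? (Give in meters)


D = size / theta_rad, theta_rad = 7.354 * pi/(180*3600) = 3.565e-05, D = 2.698e+06

2.698e+06 m


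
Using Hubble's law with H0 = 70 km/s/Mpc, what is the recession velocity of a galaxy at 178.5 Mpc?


v = H0 * d = 70 * 178.5 = 12495.0

12495.0 km/s


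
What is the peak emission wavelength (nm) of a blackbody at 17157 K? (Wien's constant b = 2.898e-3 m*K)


lam_max = b / T = 2.898e-3 / 17157 = 1.689e-07 m = 168.9106 nm

168.9106 nm


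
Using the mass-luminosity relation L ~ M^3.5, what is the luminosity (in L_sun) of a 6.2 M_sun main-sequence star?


L/L_sun = (M/M_sun)^3.5 = 6.2^3.5 = 593.4319

593.4319 L_sun


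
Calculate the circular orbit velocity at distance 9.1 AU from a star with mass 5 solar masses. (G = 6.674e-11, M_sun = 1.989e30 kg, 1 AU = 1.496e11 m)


v = sqrt(GM/r) = sqrt(6.674e-11 * 9.945e+30 / 1.361e+12) = 22080.505

22080.505 m/s


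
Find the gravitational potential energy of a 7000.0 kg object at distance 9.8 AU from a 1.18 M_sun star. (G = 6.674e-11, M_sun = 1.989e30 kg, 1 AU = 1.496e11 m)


M = 1.18 * 1.989e30 kg = 2.34702e+30 kg; r = 9.8 AU * 1.496e11 m/AU = 1.46608e+12 m. U = -GM*m/r = -(6.674e-11 * 2.34702e+30 * 7000.0) / 1.46608e+12 = -7.479e+11

-7.479e+11 J


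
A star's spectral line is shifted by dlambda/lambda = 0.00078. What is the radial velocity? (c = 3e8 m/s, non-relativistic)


v = (dlambda/lambda) * c = 0.00078 * 3e8 = 234000.0

234000.0 m/s


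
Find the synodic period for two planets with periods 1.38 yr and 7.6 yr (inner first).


1/P_syn = |1/P1 - 1/P2| = |1/1.38 - 1/7.6| => P_syn = 1.6862

1.6862 years


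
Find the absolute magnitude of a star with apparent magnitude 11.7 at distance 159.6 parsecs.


M = m - 5*log10(d) + 5 = 11.7 - 5*log10(159.6) + 5 = 5.6848

5.6848


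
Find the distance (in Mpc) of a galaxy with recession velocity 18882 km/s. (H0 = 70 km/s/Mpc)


d = v / H0 = 18882 / 70 = 269.7429

269.7429 Mpc


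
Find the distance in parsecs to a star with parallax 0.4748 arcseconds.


d = 1/p = 1/0.4748 = 2.1061

2.1061 pc


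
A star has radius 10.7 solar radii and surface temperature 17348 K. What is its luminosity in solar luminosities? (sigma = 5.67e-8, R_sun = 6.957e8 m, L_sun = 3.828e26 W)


R = 10.7 * 6.957e8 m = 7.44399e+09 m. L = 4*pi*R^2*sigma*T^4 = 4*pi*(7.44399e+09)^2 * 5.67e-8 * 17348^4 = 3.576038114e+30 W. L/L_sun = 3.576038114e+30 / 3.828e26 = 9341.7924

9341.7924 L_sun


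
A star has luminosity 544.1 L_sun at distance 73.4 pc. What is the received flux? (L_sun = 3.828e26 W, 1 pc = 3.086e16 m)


F = L / (4*pi*d^2) = 2.083e+29 / (4*pi*(2.265e+18)^2) = 3.230e-09

3.230e-09 W/m^2


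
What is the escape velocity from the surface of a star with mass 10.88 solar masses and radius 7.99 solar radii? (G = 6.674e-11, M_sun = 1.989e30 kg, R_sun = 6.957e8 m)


M = 10.88 * 1.989e30 kg = 2.164032e+31 kg; R = 7.99 * 6.957e8 m = 5.558643e+09 m. v_esc = sqrt(2GM/R) = sqrt(2 * 6.674e-11 * 2.164032e+31 / 5.558643e+09) = 720867.6675

720867.6675 m/s


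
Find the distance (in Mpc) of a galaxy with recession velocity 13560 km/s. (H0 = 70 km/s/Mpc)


d = v / H0 = 13560 / 70 = 193.7143

193.7143 Mpc


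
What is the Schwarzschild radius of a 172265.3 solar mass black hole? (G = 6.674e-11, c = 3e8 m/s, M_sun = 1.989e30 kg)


M = 172265.3 * 1.989e30 kg = 3.426356817e+35 kg. rs = 2GM/c^2 = 2 * 6.674e-11 * 3.426356817e+35 / (3e8)^2 = 5.082e+08

5.082e+08 m


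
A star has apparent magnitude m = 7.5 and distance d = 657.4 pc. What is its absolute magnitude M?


M = m - 5*log10(d) + 5 = 7.5 - 5*log10(657.4) + 5 = -1.5891

-1.5891


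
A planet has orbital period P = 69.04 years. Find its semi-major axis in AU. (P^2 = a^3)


a = P^(2/3) = 69.04^(2/3) = 16.8293

16.8293 AU


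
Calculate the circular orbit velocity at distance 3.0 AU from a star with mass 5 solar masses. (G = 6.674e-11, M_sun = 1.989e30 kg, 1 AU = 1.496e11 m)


v = sqrt(GM/r) = sqrt(6.674e-11 * 9.945e+30 / 4.488e+11) = 38456.4393

38456.4393 m/s


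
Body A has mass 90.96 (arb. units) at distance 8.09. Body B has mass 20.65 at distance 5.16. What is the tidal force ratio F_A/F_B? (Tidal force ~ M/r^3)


Ratio = (M1/r1^3) / (M2/r2^3) = (90.96/8.09^3) / (20.65/5.16^3) = 1.143

1.143


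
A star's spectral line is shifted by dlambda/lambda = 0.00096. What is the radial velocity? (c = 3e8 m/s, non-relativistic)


v = (dlambda/lambda) * c = 0.00096 * 3e8 = 288000.0

288000.0 m/s


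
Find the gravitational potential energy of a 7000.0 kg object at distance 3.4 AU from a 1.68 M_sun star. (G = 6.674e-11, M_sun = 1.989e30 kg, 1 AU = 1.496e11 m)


M = 1.68 * 1.989e30 kg = 3.34152e+30 kg; r = 3.4 AU * 1.496e11 m/AU = 5.0864e+11 m. U = -GM*m/r = -(6.674e-11 * 3.34152e+30 * 7000.0) / 5.0864e+11 = -3.069e+12

-3.069e+12 J


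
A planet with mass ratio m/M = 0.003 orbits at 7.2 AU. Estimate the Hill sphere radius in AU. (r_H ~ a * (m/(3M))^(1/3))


r_H = a * (m/3M)^(1/3) = 7.2 * (0.003/3)^(1/3) = 0.72

0.72 AU


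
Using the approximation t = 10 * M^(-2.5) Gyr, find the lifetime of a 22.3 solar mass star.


t = 10 * M^(-2.5) = 10 * 22.3^(-2.5) = 0.0043

0.0043 Gyr


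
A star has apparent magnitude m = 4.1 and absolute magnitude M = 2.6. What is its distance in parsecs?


d = 10^((m - M + 5)/5) = 10^((4.1 - 2.6 + 5)/5) = 19.9526

19.9526 pc


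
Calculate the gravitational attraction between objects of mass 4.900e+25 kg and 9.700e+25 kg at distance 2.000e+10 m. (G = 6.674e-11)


F = G*m1*m2/r^2 = 6.674e-11 * 4.900e+25 * 9.700e+25 / (2.000e+10)^2 = 6.674e-11 * 4.753e+51 / 4.000e+20 = 7.930e+20

7.930e+20 N


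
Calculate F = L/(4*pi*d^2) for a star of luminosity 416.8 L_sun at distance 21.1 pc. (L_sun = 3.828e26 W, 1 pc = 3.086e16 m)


F = L / (4*pi*d^2) = 1.596e+29 / (4*pi*(6.511e+17)^2) = 2.995e-08

2.995e-08 W/m^2


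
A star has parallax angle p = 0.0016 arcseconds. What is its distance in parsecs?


d = 1/p = 1/0.0016 = 625.0

625.0 pc


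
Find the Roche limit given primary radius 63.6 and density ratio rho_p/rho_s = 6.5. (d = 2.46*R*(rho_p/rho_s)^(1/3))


d_Roche = 2.46 * 63.6 * 6.5^(1/3) = 291.9869

291.9869


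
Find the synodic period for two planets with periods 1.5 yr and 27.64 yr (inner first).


1/P_syn = |1/P1 - 1/P2| = |1/1.5 - 1/27.64| => P_syn = 1.5861

1.5861 years


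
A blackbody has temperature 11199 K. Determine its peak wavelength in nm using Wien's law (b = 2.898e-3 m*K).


lam_max = b / T = 2.898e-3 / 11199 = 2.588e-07 m = 258.7731 nm

258.7731 nm


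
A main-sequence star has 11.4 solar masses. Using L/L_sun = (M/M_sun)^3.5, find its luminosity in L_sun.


L/L_sun = (M/M_sun)^3.5 = 11.4^3.5 = 5002.2683

5002.2683 L_sun


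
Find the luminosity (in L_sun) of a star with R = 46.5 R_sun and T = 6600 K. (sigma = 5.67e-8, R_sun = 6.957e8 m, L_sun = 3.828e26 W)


R = 46.5 * 6.957e8 m = 3.235005e+10 m. L = 4*pi*R^2*sigma*T^4 = 4*pi*(3.235005e+10)^2 * 5.67e-8 * 6600^4 = 1.414876644e+30 W. L/L_sun = 1.414876644e+30 / 3.828e26 = 3696.125

3696.125 L_sun


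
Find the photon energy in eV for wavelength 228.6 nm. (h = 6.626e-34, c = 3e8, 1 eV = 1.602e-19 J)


E = hc/lambda = 6.626e-34 * 3e8 / 2.286e-07 = 8.696e-19 J = 5.4279 eV

5.4279 eV


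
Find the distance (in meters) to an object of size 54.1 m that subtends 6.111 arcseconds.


D = size / theta_rad, theta_rad = 6.111 * pi/(180*3600) = 2.963e-05, D = 1.826e+06

1.826e+06 m


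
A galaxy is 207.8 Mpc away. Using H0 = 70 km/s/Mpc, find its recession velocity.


v = H0 * d = 70 * 207.8 = 14546.0

14546.0 km/s


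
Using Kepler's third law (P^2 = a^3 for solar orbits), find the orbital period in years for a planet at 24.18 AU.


P = a^(3/2) = 24.18^1.5 = 118.9007

118.9007 years


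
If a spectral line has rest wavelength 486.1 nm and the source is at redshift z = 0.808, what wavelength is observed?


lam_obs = lam_emit * (1 + z) = 486.1 * (1 + 0.808) = 878.8688

878.8688 nm


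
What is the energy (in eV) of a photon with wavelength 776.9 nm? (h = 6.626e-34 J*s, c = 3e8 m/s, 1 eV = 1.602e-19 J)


E = hc/lambda = 6.626e-34 * 3e8 / 7.769e-07 = 2.559e-19 J = 1.5971 eV

1.5971 eV


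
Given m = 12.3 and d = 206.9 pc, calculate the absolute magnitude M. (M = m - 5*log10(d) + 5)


M = m - 5*log10(d) + 5 = 12.3 - 5*log10(206.9) + 5 = 5.7212

5.7212


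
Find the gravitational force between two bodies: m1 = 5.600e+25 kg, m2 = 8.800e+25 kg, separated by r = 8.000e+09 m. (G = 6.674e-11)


F = G*m1*m2/r^2 = 6.674e-11 * 5.600e+25 * 8.800e+25 / (8.000e+09)^2 = 6.674e-11 * 4.928e+51 / 6.400e+19 = 5.139e+21

5.139e+21 N


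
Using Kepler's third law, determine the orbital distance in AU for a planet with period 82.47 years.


a = P^(2/3) = 82.47^(2/3) = 18.9466

18.9466 AU


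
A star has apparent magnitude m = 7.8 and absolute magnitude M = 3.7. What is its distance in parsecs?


d = 10^((m - M + 5)/5) = 10^((7.8 - 3.7 + 5)/5) = 66.0693

66.0693 pc


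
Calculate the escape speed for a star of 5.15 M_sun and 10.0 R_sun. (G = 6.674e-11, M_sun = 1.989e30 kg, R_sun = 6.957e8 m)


M = 5.15 * 1.989e30 kg = 1.024335e+31 kg; R = 10.0 * 6.957e8 m = 6.957e+09 m. v_esc = sqrt(2GM/R) = sqrt(2 * 6.674e-11 * 1.024335e+31 / 6.957e+09) = 443320.795

443320.795 m/s


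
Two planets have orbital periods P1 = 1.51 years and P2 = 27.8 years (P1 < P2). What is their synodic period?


1/P_syn = |1/P1 - 1/P2| = |1/1.51 - 1/27.8| => P_syn = 1.5967

1.5967 years


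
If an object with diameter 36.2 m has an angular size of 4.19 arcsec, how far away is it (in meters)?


D = size / theta_rad, theta_rad = 4.19 * pi/(180*3600) = 2.031e-05, D = 1.782e+06

1.782e+06 m


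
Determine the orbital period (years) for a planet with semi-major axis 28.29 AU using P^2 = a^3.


P = a^(3/2) = 28.29^1.5 = 150.4698

150.4698 years


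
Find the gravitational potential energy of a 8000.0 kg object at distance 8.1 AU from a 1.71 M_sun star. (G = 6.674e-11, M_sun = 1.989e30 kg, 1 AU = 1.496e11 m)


M = 1.71 * 1.989e30 kg = 3.40119e+30 kg; r = 8.1 AU * 1.496e11 m/AU = 1.21176e+12 m. U = -GM*m/r = -(6.674e-11 * 3.40119e+30 * 8000.0) / 1.21176e+12 = -1.499e+12

-1.499e+12 J


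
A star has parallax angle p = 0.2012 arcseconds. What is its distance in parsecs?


d = 1/p = 1/0.2012 = 4.9702

4.9702 pc


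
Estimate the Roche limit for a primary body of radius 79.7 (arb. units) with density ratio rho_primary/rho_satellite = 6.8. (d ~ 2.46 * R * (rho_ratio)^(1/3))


d_Roche = 2.46 * 79.7 * 6.8^(1/3) = 371.4466

371.4466


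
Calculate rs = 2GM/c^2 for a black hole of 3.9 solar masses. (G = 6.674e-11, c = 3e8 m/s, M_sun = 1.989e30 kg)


M = 3.9 * 1.989e30 kg = 7.7571e+30 kg. rs = 2GM/c^2 = 2 * 6.674e-11 * 7.7571e+30 / (3e8)^2 = 11504.6412

11504.6412 m


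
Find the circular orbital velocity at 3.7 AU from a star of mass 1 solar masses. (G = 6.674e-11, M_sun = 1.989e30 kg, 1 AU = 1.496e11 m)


v = sqrt(GM/r) = sqrt(6.674e-11 * 1.989e+30 / 5.535e+11) = 15486.1633

15486.1633 m/s


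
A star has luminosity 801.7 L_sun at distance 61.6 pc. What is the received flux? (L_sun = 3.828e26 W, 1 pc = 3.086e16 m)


F = L / (4*pi*d^2) = 3.069e+29 / (4*pi*(1.901e+18)^2) = 6.758e-09

6.758e-09 W/m^2


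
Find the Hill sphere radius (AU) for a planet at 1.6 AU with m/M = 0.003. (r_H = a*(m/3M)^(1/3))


r_H = a * (m/3M)^(1/3) = 1.6 * (0.003/3)^(1/3) = 0.16

0.16 AU


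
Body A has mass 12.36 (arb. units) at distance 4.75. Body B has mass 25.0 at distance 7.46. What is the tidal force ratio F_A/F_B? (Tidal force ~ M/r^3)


Ratio = (M1/r1^3) / (M2/r2^3) = (12.36/4.75^3) / (25.0/7.46^3) = 1.9152

1.9152


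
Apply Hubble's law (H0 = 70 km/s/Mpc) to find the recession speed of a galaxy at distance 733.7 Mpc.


v = H0 * d = 70 * 733.7 = 51359.0

51359.0 km/s


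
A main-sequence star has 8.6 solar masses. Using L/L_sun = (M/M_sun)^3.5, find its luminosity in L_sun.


L/L_sun = (M/M_sun)^3.5 = 8.6^3.5 = 1865.2823

1865.2823 L_sun


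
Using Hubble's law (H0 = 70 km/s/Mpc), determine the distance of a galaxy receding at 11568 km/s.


d = v / H0 = 11568 / 70 = 165.2571

165.2571 Mpc


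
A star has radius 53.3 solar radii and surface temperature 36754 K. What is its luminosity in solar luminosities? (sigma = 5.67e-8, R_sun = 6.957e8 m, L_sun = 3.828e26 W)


R = 53.3 * 6.957e8 m = 3.708081e+10 m. L = 4*pi*R^2*sigma*T^4 = 4*pi*(3.708081e+10)^2 * 5.67e-8 * 36754^4 = 1.78776237e+33 W. L/L_sun = 1.78776237e+33 / 3.828e26 = 4.670e+06

4.670e+06 L_sun


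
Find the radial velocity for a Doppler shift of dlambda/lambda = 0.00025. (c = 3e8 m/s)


v = (dlambda/lambda) * c = 0.00025 * 3e8 = 75000.0

75000.0 m/s


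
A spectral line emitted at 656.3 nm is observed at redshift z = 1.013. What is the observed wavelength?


lam_obs = lam_emit * (1 + z) = 656.3 * (1 + 1.013) = 1321.1319

1321.1319 nm


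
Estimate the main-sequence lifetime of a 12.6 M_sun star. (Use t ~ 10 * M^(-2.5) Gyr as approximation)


t = 10 * M^(-2.5) = 10 * 12.6^(-2.5) = 0.0177

0.0177 Gyr


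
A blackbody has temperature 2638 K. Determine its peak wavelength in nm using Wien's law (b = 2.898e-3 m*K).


lam_max = b / T = 2.898e-3 / 2638 = 1.099e-06 m = 1098.5595 nm

1098.5595 nm


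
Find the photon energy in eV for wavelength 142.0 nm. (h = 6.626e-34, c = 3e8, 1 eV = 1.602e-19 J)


E = hc/lambda = 6.626e-34 * 3e8 / 1.420e-07 = 1.400e-18 J = 8.7382 eV

8.7382 eV


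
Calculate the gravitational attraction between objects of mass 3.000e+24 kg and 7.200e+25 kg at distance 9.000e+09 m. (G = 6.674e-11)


F = G*m1*m2/r^2 = 6.674e-11 * 3.000e+24 * 7.200e+25 / (9.000e+09)^2 = 6.674e-11 * 2.160e+50 / 8.100e+19 = 1.780e+20

1.780e+20 N


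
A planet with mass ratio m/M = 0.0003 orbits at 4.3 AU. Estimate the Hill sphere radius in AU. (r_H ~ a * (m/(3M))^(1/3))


r_H = a * (m/3M)^(1/3) = 4.3 * (0.0003/3)^(1/3) = 0.1996

0.1996 AU


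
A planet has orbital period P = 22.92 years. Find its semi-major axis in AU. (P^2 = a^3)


a = P^(2/3) = 22.92^(2/3) = 8.0688

8.0688 AU


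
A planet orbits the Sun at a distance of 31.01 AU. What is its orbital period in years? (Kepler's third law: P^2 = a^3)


P = a^(3/2) = 31.01^1.5 = 172.6842

172.6842 years


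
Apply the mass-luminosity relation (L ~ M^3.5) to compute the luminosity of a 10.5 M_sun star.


L/L_sun = (M/M_sun)^3.5 = 10.5^3.5 = 3751.1337

3751.1337 L_sun


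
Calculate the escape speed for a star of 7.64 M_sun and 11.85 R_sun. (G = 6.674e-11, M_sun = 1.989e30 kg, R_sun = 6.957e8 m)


M = 7.64 * 1.989e30 kg = 1.519596e+31 kg; R = 11.85 * 6.957e8 m = 8.244045e+09 m. v_esc = sqrt(2GM/R) = sqrt(2 * 6.674e-11 * 1.519596e+31 / 8.244045e+09) = 496023.2037

496023.2037 m/s


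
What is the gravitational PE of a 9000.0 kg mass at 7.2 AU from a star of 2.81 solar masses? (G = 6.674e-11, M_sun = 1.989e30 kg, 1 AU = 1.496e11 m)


M = 2.81 * 1.989e30 kg = 5.58909e+30 kg; r = 7.2 AU * 1.496e11 m/AU = 1.07712e+12 m. U = -GM*m/r = -(6.674e-11 * 5.58909e+30 * 9000.0) / 1.07712e+12 = -3.117e+12

-3.117e+12 J


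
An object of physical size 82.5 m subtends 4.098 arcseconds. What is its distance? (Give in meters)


D = size / theta_rad, theta_rad = 4.098 * pi/(180*3600) = 1.987e-05, D = 4.152e+06

4.152e+06 m


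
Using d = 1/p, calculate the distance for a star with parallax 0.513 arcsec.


d = 1/p = 1/0.513 = 1.9493

1.9493 pc


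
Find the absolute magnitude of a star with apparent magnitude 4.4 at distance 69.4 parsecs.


M = m - 5*log10(d) + 5 = 4.4 - 5*log10(69.4) + 5 = 0.1932

0.1932


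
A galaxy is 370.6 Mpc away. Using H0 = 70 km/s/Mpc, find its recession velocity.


v = H0 * d = 70 * 370.6 = 25942.0

25942.0 km/s


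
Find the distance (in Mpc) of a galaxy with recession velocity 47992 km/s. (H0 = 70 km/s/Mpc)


d = v / H0 = 47992 / 70 = 685.6

685.6 Mpc


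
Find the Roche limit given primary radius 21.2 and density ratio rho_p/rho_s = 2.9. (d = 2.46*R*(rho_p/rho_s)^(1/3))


d_Roche = 2.46 * 21.2 * 2.9^(1/3) = 74.371

74.371


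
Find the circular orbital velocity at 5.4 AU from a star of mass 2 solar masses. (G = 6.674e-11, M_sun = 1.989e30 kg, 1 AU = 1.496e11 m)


v = sqrt(GM/r) = sqrt(6.674e-11 * 3.978e+30 / 8.078e+11) = 18128.5394

18128.5394 m/s


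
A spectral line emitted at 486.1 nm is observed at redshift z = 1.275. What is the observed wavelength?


lam_obs = lam_emit * (1 + z) = 486.1 * (1 + 1.275) = 1105.8775

1105.8775 nm


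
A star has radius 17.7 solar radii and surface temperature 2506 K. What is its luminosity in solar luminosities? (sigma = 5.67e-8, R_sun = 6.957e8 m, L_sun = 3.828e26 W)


R = 17.7 * 6.957e8 m = 1.231389e+10 m. L = 4*pi*R^2*sigma*T^4 = 4*pi*(1.231389e+10)^2 * 5.67e-8 * 2506^4 = 4.260962666e+27 W. L/L_sun = 4.260962666e+27 / 3.828e26 = 11.131

11.131 L_sun


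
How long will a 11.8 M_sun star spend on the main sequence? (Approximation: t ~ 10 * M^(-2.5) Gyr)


t = 10 * M^(-2.5) = 10 * 11.8^(-2.5) = 0.0209

0.0209 Gyr


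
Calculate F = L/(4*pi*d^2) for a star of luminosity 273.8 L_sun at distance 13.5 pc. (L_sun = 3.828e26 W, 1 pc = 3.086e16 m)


F = L / (4*pi*d^2) = 1.048e+29 / (4*pi*(4.166e+17)^2) = 4.805e-08

4.805e-08 W/m^2


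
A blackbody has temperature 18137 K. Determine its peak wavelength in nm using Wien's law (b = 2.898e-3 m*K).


lam_max = b / T = 2.898e-3 / 18137 = 1.598e-07 m = 159.7839 nm

159.7839 nm


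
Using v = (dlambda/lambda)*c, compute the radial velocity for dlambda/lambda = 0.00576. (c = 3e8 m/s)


v = (dlambda/lambda) * c = 0.00576 * 3e8 = 1.728e+06

1.728e+06 m/s


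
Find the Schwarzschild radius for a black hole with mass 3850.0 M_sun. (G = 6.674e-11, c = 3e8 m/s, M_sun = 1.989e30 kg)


M = 3850.0 * 1.989e30 kg = 7.65765e+33 kg. rs = 2GM/c^2 = 2 * 6.674e-11 * 7.65765e+33 / (3e8)^2 = 1.136e+07

1.136e+07 m


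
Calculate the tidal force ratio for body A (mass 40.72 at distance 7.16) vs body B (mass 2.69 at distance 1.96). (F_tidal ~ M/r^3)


Ratio = (M1/r1^3) / (M2/r2^3) = (40.72/7.16^3) / (2.69/1.96^3) = 0.3105

0.3105


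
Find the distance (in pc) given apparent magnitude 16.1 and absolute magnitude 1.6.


d = 10^((m - M + 5)/5) = 10^((16.1 - 1.6 + 5)/5) = 7943.2823

7943.2823 pc


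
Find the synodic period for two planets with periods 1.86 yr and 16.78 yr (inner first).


1/P_syn = |1/P1 - 1/P2| = |1/1.86 - 1/16.78| => P_syn = 2.0919

2.0919 years


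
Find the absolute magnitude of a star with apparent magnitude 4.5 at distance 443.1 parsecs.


M = m - 5*log10(d) + 5 = 4.5 - 5*log10(443.1) + 5 = -3.7325

-3.7325


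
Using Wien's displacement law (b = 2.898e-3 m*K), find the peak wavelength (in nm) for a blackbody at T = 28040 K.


lam_max = b / T = 2.898e-3 / 28040 = 1.034e-07 m = 103.3524 nm

103.3524 nm


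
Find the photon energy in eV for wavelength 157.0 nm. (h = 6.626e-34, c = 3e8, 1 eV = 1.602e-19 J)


E = hc/lambda = 6.626e-34 * 3e8 / 1.570e-07 = 1.266e-18 J = 7.9033 eV

7.9033 eV


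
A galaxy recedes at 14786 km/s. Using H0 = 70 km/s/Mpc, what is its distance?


d = v / H0 = 14786 / 70 = 211.2286

211.2286 Mpc


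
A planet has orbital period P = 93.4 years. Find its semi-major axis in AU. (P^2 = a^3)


a = P^(2/3) = 93.4^(2/3) = 20.5856

20.5856 AU


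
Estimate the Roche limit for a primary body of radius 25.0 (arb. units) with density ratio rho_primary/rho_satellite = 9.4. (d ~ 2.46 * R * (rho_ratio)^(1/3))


d_Roche = 2.46 * 25.0 * 9.4^(1/3) = 129.7929

129.7929


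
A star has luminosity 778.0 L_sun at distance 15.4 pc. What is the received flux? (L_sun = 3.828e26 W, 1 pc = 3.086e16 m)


F = L / (4*pi*d^2) = 2.978e+29 / (4*pi*(4.752e+17)^2) = 1.049e-07

1.049e-07 W/m^2


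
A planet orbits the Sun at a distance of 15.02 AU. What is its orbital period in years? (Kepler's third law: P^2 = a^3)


P = a^(3/2) = 15.02^1.5 = 58.211

58.211 years


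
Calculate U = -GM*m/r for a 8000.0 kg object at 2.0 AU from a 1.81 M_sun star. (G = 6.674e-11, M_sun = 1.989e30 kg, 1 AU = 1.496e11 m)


M = 1.81 * 1.989e30 kg = 3.60009e+30 kg; r = 2.0 AU * 1.496e11 m/AU = 2.992e+11 m. U = -GM*m/r = -(6.674e-11 * 3.60009e+30 * 8000.0) / 2.992e+11 = -6.424e+12

-6.424e+12 J


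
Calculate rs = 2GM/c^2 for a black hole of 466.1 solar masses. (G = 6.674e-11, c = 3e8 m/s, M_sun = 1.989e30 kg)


M = 466.1 * 1.989e30 kg = 9.270729e+32 kg. rs = 2GM/c^2 = 2 * 6.674e-11 * 9.270729e+32 / (3e8)^2 = 1.375e+06

1.375e+06 m


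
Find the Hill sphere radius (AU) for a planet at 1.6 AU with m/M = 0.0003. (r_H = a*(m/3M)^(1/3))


r_H = a * (m/3M)^(1/3) = 1.6 * (0.0003/3)^(1/3) = 0.0743

0.0743 AU


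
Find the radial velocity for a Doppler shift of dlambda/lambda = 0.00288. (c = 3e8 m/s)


v = (dlambda/lambda) * c = 0.00288 * 3e8 = 864000.0

864000.0 m/s


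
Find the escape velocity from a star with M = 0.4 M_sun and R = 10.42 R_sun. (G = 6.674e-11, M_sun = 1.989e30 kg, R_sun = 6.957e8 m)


M = 0.4 * 1.989e30 kg = 7.956e+29 kg; R = 10.42 * 6.957e8 m = 7.249194e+09 m. v_esc = sqrt(2GM/R) = sqrt(2 * 6.674e-11 * 7.956e+29 / 7.249194e+09) = 121034.9026

121034.9026 m/s


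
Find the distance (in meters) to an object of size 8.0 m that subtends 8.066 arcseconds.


D = size / theta_rad, theta_rad = 8.066 * pi/(180*3600) = 3.911e-05, D = 204577.0456

204577.0456 m


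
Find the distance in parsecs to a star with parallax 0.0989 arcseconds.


d = 1/p = 1/0.0989 = 10.1112

10.1112 pc


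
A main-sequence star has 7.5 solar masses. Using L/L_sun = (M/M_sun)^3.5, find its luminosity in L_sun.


L/L_sun = (M/M_sun)^3.5 = 7.5^3.5 = 1155.3523

1155.3523 L_sun


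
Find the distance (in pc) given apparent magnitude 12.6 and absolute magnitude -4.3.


d = 10^((m - M + 5)/5) = 10^((12.6 - -4.3 + 5)/5) = 23988.3292

23988.3292 pc


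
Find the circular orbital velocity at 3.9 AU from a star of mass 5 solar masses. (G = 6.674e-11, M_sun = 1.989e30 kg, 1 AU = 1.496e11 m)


v = sqrt(GM/r) = sqrt(6.674e-11 * 9.945e+30 / 5.834e+11) = 33728.5285

33728.5285 m/s


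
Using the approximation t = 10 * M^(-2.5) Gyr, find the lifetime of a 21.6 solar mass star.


t = 10 * M^(-2.5) = 10 * 21.6^(-2.5) = 0.0046

0.0046 Gyr


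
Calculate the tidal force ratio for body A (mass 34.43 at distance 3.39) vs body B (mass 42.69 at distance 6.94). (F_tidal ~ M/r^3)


Ratio = (M1/r1^3) / (M2/r2^3) = (34.43/3.39^3) / (42.69/6.94^3) = 6.9197

6.9197


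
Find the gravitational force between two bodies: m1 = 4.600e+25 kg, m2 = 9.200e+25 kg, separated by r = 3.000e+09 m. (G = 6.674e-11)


F = G*m1*m2/r^2 = 6.674e-11 * 4.600e+25 * 9.200e+25 / (3.000e+09)^2 = 6.674e-11 * 4.232e+51 / 9.000e+18 = 3.138e+22

3.138e+22 N


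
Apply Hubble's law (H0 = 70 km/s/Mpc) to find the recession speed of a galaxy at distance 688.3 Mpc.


v = H0 * d = 70 * 688.3 = 48181.0

48181.0 km/s


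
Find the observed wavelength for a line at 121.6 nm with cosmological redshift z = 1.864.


lam_obs = lam_emit * (1 + z) = 121.6 * (1 + 1.864) = 348.2624

348.2624 nm


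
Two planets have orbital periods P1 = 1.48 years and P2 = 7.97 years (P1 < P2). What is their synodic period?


1/P_syn = |1/P1 - 1/P2| = |1/1.48 - 1/7.97| => P_syn = 1.8175

1.8175 years


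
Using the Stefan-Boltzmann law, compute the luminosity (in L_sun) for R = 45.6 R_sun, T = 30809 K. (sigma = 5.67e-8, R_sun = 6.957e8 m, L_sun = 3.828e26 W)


R = 45.6 * 6.957e8 m = 3.172392e+10 m. L = 4*pi*R^2*sigma*T^4 = 4*pi*(3.172392e+10)^2 * 5.67e-8 * 30809^4 = 6.460662043e+32 W. L/L_sun = 6.460662043e+32 / 3.828e26 = 1.688e+06

1.688e+06 L_sun


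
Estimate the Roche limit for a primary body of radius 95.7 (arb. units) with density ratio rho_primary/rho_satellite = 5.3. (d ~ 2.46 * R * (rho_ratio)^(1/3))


d_Roche = 2.46 * 95.7 * 5.3^(1/3) = 410.4614

410.4614


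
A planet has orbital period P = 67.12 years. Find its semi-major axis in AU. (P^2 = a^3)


a = P^(2/3) = 67.12^(2/3) = 16.5159

16.5159 AU


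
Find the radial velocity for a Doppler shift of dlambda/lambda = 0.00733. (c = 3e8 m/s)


v = (dlambda/lambda) * c = 0.00733 * 3e8 = 2.199e+06

2.199e+06 m/s


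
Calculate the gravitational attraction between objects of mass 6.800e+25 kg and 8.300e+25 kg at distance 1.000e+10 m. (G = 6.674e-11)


F = G*m1*m2/r^2 = 6.674e-11 * 6.800e+25 * 8.300e+25 / (1.000e+10)^2 = 6.674e-11 * 5.644e+51 / 1.000e+20 = 3.767e+21

3.767e+21 N


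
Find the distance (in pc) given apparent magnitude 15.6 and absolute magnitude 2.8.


d = 10^((m - M + 5)/5) = 10^((15.6 - 2.8 + 5)/5) = 3630.7805

3630.7805 pc


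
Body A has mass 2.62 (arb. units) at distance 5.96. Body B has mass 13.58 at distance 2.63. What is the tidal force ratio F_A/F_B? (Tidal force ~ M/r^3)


Ratio = (M1/r1^3) / (M2/r2^3) = (2.62/5.96^3) / (13.58/2.63^3) = 0.0166

0.0166


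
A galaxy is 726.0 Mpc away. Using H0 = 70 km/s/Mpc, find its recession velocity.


v = H0 * d = 70 * 726.0 = 50820.0

50820.0 km/s


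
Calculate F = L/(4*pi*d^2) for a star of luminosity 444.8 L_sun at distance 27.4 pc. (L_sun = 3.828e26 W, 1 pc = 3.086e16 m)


F = L / (4*pi*d^2) = 1.703e+29 / (4*pi*(8.456e+17)^2) = 1.895e-08

1.895e-08 W/m^2


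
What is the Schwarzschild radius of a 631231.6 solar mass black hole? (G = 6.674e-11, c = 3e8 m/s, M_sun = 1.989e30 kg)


M = 631231.6 * 1.989e30 kg = 1.255519652e+36 kg. rs = 2GM/c^2 = 2 * 6.674e-11 * 1.255519652e+36 / (3e8)^2 = 1.862e+09

1.862e+09 m


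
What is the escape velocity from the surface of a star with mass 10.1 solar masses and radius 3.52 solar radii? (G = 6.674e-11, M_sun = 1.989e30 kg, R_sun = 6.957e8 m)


M = 10.1 * 1.989e30 kg = 2.00889e+31 kg; R = 3.52 * 6.957e8 m = 2.448864e+09 m. v_esc = sqrt(2GM/R) = sqrt(2 * 6.674e-11 * 2.00889e+31 / 2.448864e+09) = 1.046e+06

1.046e+06 m/s


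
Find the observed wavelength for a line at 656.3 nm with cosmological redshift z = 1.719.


lam_obs = lam_emit * (1 + z) = 656.3 * (1 + 1.719) = 1784.4797

1784.4797 nm


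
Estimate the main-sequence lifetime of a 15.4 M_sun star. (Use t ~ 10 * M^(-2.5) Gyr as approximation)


t = 10 * M^(-2.5) = 10 * 15.4^(-2.5) = 0.0107

0.0107 Gyr


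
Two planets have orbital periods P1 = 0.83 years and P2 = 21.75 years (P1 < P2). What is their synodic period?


1/P_syn = |1/P1 - 1/P2| = |1/0.83 - 1/21.75| => P_syn = 0.8629

0.8629 years


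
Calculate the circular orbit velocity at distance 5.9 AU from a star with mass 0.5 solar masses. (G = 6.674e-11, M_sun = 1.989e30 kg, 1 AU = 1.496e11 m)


v = sqrt(GM/r) = sqrt(6.674e-11 * 9.945e+29 / 8.826e+11) = 8671.689

8671.689 m/s


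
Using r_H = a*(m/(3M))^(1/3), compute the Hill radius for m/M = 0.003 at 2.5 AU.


r_H = a * (m/3M)^(1/3) = 2.5 * (0.003/3)^(1/3) = 0.25

0.25 AU
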